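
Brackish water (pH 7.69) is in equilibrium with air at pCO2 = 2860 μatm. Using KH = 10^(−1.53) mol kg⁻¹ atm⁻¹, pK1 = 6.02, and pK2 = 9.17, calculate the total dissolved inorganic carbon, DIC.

[CO2*] = KH · pCO2 = 10^(−1.53) × 2860×10^-6 = 8.440×10^-5 mol/kg
α₀ = 1/(1 + K1/[H⁺] + K1K2/[H⁺]²) = 1/(1 + 10^+1.67 + 10^+0.19) = 0.02027
DIC = [CO2*]/α₀ = 8.440×10^-5 / 0.02027 = 4.16 mmol/kg

DIC = 4.16 mmol/kg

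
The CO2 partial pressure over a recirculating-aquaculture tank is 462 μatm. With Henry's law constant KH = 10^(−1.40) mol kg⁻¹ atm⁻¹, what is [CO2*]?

[CO2*] = 18.4 μmol/kg

KH = 10^(−1.40) = 3.981×10^-2 mol kg⁻¹ atm⁻¹
[CO2*] = KH · pCO2 = 3.981×10^-2 × 462×10^-6 atm = 1.84×10^-5 mol/kg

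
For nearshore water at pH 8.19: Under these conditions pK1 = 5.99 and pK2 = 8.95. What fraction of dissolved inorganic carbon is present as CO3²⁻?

α₂ = 1 / (1 + [H⁺]/K2 + [H⁺]²/(K1K2)) = 1 / (1 + 10^+0.76 + 10^-1.44)
   = 1 / (1 + 5.7544 + 0.036308) = 1/6.7907 = 0.1473

α₂ = 0.147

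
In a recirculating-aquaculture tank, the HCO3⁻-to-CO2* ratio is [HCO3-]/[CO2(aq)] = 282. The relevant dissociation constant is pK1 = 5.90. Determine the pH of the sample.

From K1 = [H⁺][HCO3-]/[CO2(aq)]:  pH = pK1 + log₁₀([HCO3-]/[CO2(aq)])
log₁₀(282) = +2.450
pH = 5.90 + (+2.450) = 8.35

pH = 8.35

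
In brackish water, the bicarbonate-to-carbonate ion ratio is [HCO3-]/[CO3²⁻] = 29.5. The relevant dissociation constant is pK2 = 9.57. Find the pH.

pH = 8.10

From K2 = [H⁺][CO3²⁻]/[HCO3-]:  pH = pK2 − log₁₀([HCO3-]/[CO3²⁻])
log₁₀(29.5) = +1.470
pH = 9.57 − (+1.470) = 8.10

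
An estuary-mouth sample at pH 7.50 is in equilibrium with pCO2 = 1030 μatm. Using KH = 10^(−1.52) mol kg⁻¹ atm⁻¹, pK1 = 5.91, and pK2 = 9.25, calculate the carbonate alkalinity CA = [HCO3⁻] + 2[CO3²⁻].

CA = 1.25 mmol/kg

[CO2*] = KH · pCO2 = 10^(−1.52) × 1030×10^-6 = 3.111×10^-5 mol/kg
α₀ = 1/(1 + K1/[H⁺] + K1K2/[H⁺]²) = 1/(1 + 10^+1.59 + 10^-0.16) = 0.02463
DIC = [CO2*]/α₀ = 3.111×10^-5 / 0.02463 = 1.263 mmol/kg
CA = (α₁ + 2α₂)·DIC = (0.9583 + 2×0.01704) × 1.263 = 1.25 mmol/kg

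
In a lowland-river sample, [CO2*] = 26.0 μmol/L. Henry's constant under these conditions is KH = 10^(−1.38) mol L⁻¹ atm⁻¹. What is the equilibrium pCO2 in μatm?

pCO2 = 624 μatm

KH = 10^(−1.38) = 4.169×10^-2 mol L⁻¹ atm⁻¹
pCO2 = [CO2*]/KH = 26.0×10^-6 / 4.169×10^-2 = 6.24×10^-4 atm = 624 μatm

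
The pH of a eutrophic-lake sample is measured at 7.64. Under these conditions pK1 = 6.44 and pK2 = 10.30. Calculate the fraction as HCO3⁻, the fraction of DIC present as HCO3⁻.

α₁ = 1 / (1 + [H⁺]/K1 + K2/[H⁺]) = 1 / (1 + 10^-1.20 + 10^-2.66)
   = 1 / (1 + 0.063096 + 0.0021878) = 1/1.0653 = 0.9387

α₁ = 0.939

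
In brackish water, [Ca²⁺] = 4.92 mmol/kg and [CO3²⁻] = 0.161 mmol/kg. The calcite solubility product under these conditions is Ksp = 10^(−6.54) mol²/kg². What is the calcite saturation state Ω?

Ω = 2.75

Ksp = 10^(−6.54) = 2.884×10^-7
Ω = [Ca²⁺][CO3²⁻]/Ksp = (4.92×10^-3)(0.161×10^-3) / 2.884×10^-7 = 2.75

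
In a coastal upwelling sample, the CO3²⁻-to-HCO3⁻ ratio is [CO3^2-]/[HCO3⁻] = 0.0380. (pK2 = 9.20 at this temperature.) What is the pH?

From K2 = [H⁺][CO3^2-]/[HCO3⁻]:  pH = pK2 + log₁₀([CO3^2-]/[HCO3⁻])
log₁₀(0.0380) = -1.420
pH = 9.20 + (-1.420) = 7.78

pH = 7.78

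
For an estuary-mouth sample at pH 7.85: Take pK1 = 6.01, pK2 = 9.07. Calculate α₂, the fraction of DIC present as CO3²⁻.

α₂ = 0.0561

α₂ = 1 / (1 + [H⁺]/K2 + [H⁺]²/(K1K2)) = 1 / (1 + 10^+1.22 + 10^-0.62)
   = 1 / (1 + 16.596 + 0.23988) = 1/17.836 = 0.05607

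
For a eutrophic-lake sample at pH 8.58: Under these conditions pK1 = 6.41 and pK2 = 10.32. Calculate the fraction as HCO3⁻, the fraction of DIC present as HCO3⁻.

α₁ = 1 / (1 + [H⁺]/K1 + K2/[H⁺]) = 1 / (1 + 10^-2.17 + 10^-1.74)
   = 1 / (1 + 0.0067608 + 0.018197) = 1/1.0250 = 0.9756

α₁ = 0.976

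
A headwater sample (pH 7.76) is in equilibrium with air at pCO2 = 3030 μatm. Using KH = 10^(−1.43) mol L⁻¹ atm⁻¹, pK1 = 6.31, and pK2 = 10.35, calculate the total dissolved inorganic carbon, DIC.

[CO2*] = KH · pCO2 = 10^(−1.43) × 3030×10^-6 = 1.126×10^-4 mol/L
α₀ = 1/(1 + K1/[H⁺] + K1K2/[H⁺]²) = 1/(1 + 10^+1.45 + 10^-1.14) = 0.03418
DIC = [CO2*]/α₀ = 1.126×10^-4 / 0.03418 = 3.29 mmol/L

DIC = 3.29 mmol/L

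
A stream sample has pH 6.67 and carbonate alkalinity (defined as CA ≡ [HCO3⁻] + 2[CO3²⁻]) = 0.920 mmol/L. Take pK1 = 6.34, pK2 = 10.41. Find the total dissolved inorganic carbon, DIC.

DIC = 1.35 mmol/L

CA = [HCO3⁻] + 2[CO3²⁻] = (α₁ + 2α₂)·DIC
At pH 6.67: [H⁺]/K1 = 10^-0.33 = 0.46774, K2/[H⁺] = 10^-3.74 = 0.00018197
α₁ = 1/(1 + 0.46774 + 0.00018197) = 1/1.4679 = 0.6812; α₂ = α₁·K2/[H⁺] = 0.0001240
α₁ + 2α₂ = 0.6815
DIC = CA / (α₁ + 2α₂) = 0.920 / 0.6815 = 1.35 mmol/L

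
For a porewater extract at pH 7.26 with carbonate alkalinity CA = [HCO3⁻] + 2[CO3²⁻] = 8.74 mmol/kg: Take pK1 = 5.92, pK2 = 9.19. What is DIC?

DIC = 9.03 mmol/kg

CA = [HCO3⁻] + 2[CO3²⁻] = (α₁ + 2α₂)·DIC
At pH 7.26: [H⁺]/K1 = 10^-1.34 = 0.045709, K2/[H⁺] = 10^-1.93 = 0.011749
α₁ = 1/(1 + 0.045709 + 0.011749) = 1/1.0575 = 0.9457; α₂ = α₁·K2/[H⁺] = 0.01111
α₁ + 2α₂ = 0.9679
DIC = CA / (α₁ + 2α₂) = 8.74 / 0.9679 = 9.03 mmol/kg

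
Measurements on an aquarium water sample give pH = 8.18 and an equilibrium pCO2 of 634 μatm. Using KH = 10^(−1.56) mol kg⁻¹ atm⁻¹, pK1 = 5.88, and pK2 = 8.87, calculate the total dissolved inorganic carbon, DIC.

DIC = 4.21 mmol/kg

[CO2*] = KH · pCO2 = 10^(−1.56) × 634×10^-6 = 1.746×10^-5 mol/kg
α₀ = 1/(1 + K1/[H⁺] + K1K2/[H⁺]²) = 1/(1 + 10^+2.30 + 10^+1.61) = 0.004145
DIC = [CO2*]/α₀ = 1.746×10^-5 / 0.004145 = 4.21 mmol/kg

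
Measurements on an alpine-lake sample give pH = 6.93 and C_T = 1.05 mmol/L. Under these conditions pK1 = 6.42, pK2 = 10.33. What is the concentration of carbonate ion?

α₂ = 1 / (1 + [H⁺]/K2 + [H⁺]²/(K1K2)) = 1 / (1 + 10^+3.40 + 10^+2.89)
   = 1 / (1 + 2511.9 + 776.25) = 1/3289.1 = 0.0003040
[CO3²⁻] = α₂ × DIC = 0.0003040 × 1.05 = 0.000319 mmol/L = 0.319 μmol/L

[CO3²⁻] = 0.319 μmol/L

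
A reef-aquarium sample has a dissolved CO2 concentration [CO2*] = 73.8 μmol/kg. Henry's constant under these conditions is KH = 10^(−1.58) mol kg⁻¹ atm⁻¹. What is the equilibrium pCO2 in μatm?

KH = 10^(−1.58) = 2.630×10^-2 mol kg⁻¹ atm⁻¹
pCO2 = [CO2*]/KH = 73.8×10^-6 / 2.630×10^-2 = 2.81×10^-3 atm = 2810 μatm

pCO2 = 2810 μatm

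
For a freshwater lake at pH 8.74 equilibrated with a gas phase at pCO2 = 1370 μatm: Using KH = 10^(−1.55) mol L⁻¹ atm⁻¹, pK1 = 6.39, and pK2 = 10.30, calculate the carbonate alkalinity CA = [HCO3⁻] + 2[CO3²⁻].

CA = 9.12 mmol/L

[CO2*] = KH · pCO2 = 10^(−1.55) × 1370×10^-6 = 3.861×10^-5 mol/L
α₀ = 1/(1 + K1/[H⁺] + K1K2/[H⁺]²) = 1/(1 + 10^+2.35 + 10^+0.79) = 0.004328
DIC = [CO2*]/α₀ = 3.861×10^-5 / 0.004328 = 8.921 mmol/L
CA = (α₁ + 2α₂)·DIC = (0.9690 + 2×0.02669) × 8.921 = 9.12 mmol/L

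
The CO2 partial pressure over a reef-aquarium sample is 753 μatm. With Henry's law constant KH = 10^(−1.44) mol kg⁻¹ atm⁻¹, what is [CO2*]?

KH = 10^(−1.44) = 3.631×10^-2 mol kg⁻¹ atm⁻¹
[CO2*] = KH · pCO2 = 3.631×10^-2 × 753×10^-6 atm = 2.73×10^-5 mol/kg

[CO2*] = 27.3 μmol/kg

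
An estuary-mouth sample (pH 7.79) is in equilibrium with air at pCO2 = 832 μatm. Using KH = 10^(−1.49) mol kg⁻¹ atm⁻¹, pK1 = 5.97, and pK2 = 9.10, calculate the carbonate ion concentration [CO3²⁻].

[CO3²⁻] = 0.0871 mmol/kg

[CO2*] = KH · pCO2 = 10^(−1.49) × 832×10^-6 = 2.692×10^-5 mol/kg
α₀ = 1/(1 + K1/[H⁺] + K1K2/[H⁺]²) = 1/(1 + 10^+1.82 + 10^+0.51) = 0.01422
DIC = [CO2*]/α₀ = 2.692×10^-5 / 0.01422 = 1.893 mmol/kg
[CO3²⁻] = α₂·DIC; α₂ = 0.04603, so [CO3²⁻] = 0.04603 × 1.893 = 0.0871 mmol/kg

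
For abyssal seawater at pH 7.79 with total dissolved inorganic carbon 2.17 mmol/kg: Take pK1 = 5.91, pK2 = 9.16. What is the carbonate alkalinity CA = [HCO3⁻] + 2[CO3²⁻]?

CA = 2.23 mmol/kg

CA = [HCO3⁻] + 2[CO3²⁻] = (α₁ + 2α₂)·DIC
At pH 7.79: [H⁺]/K1 = 10^-1.88 = 0.013183, K2/[H⁺] = 10^-1.37 = 0.042658
α₁ = 1/(1 + 0.013183 + 0.042658) = 1/1.0558 = 0.9471; α₂ = α₁·K2/[H⁺] = 0.04040
α₁ + 2α₂ = 1.0279
CA = 1.0279 × 2.17 = 2.23 mmol/kg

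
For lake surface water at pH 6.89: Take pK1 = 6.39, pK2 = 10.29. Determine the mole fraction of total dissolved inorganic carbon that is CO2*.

α₀ = 1 / (1 + K1/[H⁺] + K1K2/[H⁺]²) = 1 / (1 + 10^+0.50 + 10^-2.90)
   = 1 / (1 + 3.1623 + 0.0012589) = 1/4.1635 = 0.2402

α₀ = 0.240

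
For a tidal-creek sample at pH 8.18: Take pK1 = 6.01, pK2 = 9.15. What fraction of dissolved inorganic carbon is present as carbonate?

α₂ = 1 / (1 + [H⁺]/K2 + [H⁺]²/(K1K2)) = 1 / (1 + 10^+0.97 + 10^-1.20)
   = 1 / (1 + 9.3325 + 0.063096) = 1/10.396 = 0.09619

α₂ = 0.0962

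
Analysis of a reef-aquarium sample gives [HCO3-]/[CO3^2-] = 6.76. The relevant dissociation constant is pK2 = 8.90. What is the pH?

From K2 = [H⁺][CO3^2-]/[HCO3-]:  pH = pK2 − log₁₀([HCO3-]/[CO3^2-])
log₁₀(6.76) = +0.830
pH = 8.90 − (+0.830) = 8.07

pH = 8.07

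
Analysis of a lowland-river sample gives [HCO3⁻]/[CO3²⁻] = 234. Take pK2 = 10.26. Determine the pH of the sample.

From K2 = [H⁺][CO3²⁻]/[HCO3⁻]:  pH = pK2 − log₁₀([HCO3⁻]/[CO3²⁻])
log₁₀(234) = +2.369
pH = 10.26 − (+2.369) = 7.89

pH = 7.89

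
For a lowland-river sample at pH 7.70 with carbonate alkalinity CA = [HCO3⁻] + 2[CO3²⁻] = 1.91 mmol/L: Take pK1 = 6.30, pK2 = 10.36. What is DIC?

DIC = 1.98 mmol/L

CA = [HCO3⁻] + 2[CO3²⁻] = (α₁ + 2α₂)·DIC
At pH 7.70: [H⁺]/K1 = 10^-1.40 = 0.039811, K2/[H⁺] = 10^-2.66 = 0.0021878
α₁ = 1/(1 + 0.039811 + 0.0021878) = 1/1.0420 = 0.9597; α₂ = α₁·K2/[H⁺] = 0.002100
α₁ + 2α₂ = 0.9639
DIC = CA / (α₁ + 2α₂) = 1.91 / 0.9639 = 1.98 mmol/L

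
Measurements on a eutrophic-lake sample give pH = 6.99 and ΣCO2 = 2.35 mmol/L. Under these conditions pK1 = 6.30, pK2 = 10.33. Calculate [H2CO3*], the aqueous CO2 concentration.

[CO2*] = 0.398 mmol/L

α₀ = 1 / (1 + K1/[H⁺] + K1K2/[H⁺]²) = 1 / (1 + 10^+0.69 + 10^-2.65)
   = 1 / (1 + 4.8978 + 0.0022387) = 1/5.9000 = 0.1695
[CO2*] = α₀ × DIC = 0.1695 × 2.35 = 0.398 mmol/L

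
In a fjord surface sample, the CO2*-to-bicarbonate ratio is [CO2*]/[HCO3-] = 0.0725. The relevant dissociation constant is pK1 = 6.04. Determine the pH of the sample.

pH = 7.18

From K1 = [H⁺][HCO3-]/[CO2*]:  pH = pK1 − log₁₀([CO2*]/[HCO3-])
log₁₀(0.0725) = -1.140
pH = 6.04 − (-1.140) = 7.18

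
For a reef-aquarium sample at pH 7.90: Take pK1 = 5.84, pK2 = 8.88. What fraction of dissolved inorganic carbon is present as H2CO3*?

α₀ = 1 / (1 + K1/[H⁺] + K1K2/[H⁺]²) = 1 / (1 + 10^+2.06 + 10^+1.08)
   = 1 / (1 + 114.82 + 12.023) = 1/127.84 = 0.007822

α₀ = 0.00782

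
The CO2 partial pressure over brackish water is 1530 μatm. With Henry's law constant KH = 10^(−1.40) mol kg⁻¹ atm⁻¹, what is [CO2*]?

[CO2*] = 60.9 μmol/kg

KH = 10^(−1.40) = 3.981×10^-2 mol kg⁻¹ atm⁻¹
[CO2*] = KH · pCO2 = 3.981×10^-2 × 1530×10^-6 atm = 6.09×10^-5 mol/kg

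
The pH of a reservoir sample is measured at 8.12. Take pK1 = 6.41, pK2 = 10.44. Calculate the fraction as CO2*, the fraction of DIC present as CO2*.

α₀ = 1 / (1 + K1/[H⁺] + K1K2/[H⁺]²) = 1 / (1 + 10^+1.71 + 10^-0.61)
   = 1 / (1 + 51.286 + 0.24547) = 1/52.532 = 0.01904

α₀ = 0.0190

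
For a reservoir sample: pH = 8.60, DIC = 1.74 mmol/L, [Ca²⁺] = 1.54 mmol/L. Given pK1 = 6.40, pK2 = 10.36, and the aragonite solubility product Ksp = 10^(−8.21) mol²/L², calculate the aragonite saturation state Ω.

α₂ = 1 / (1 + [H⁺]/K2 + [H⁺]²/(K1K2)) = 1 / (1 + 10^+1.76 + 10^-0.44)
   = 1 / (1 + 57.544 + 0.36308) = 1/58.907 = 0.01698
[CO3²⁻] = α₂ × DIC = 0.01698 × 1.74 = 0.02954 mmol/L
Ksp = 10^(−8.21) = 6.166×10^-9
Ω = [Ca²⁺][CO3²⁻]/Ksp = (1.54×10^-3)(2.954×10^-5) / 6.166×10^-9 = 7.38

Ω = 7.38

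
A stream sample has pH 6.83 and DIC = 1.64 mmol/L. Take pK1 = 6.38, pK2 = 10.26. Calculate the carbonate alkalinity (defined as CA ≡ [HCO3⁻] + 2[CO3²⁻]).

CA = [HCO3⁻] + 2[CO3²⁻] = (α₁ + 2α₂)·DIC
At pH 6.83: [H⁺]/K1 = 10^-0.45 = 0.35481, K2/[H⁺] = 10^-3.43 = 0.00037154
α₁ = 1/(1 + 0.35481 + 0.00037154) = 1/1.3552 = 0.7379; α₂ = α₁·K2/[H⁺] = 0.0002742
α₁ + 2α₂ = 0.7385
CA = 0.7385 × 1.64 = 1.21 mmol/L

CA = 1.21 mmol/L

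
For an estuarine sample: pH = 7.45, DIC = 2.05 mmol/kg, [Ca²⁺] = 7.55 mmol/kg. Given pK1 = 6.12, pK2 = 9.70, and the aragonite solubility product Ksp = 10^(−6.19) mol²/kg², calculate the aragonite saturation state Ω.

Ω = 0.128

α₂ = 1 / (1 + [H⁺]/K2 + [H⁺]²/(K1K2)) = 1 / (1 + 10^+2.25 + 10^+0.92)
   = 1 / (1 + 177.83 + 8.3176) = 1/187.15 = 0.005343
[CO3²⁻] = α₂ × DIC = 0.005343 × 2.05 = 0.01095 mmol/kg = 10.95 μmol/kg
Ksp = 10^(−6.19) = 6.457×10^-7
Ω = [Ca²⁺][CO3²⁻]/Ksp = (7.55×10^-3)(1.095×10^-5) / 6.457×10^-7 = 0.128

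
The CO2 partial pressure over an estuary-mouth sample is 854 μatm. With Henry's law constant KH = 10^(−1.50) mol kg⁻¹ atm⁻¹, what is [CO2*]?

KH = 10^(−1.50) = 3.162×10^-2 mol kg⁻¹ atm⁻¹
[CO2*] = KH · pCO2 = 3.162×10^-2 × 854×10^-6 atm = 2.70×10^-5 mol/kg

[CO2*] = 27.0 μmol/kg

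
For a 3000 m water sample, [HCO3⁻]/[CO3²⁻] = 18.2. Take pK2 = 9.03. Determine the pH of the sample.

From K2 = [H⁺][CO3²⁻]/[HCO3⁻]:  pH = pK2 − log₁₀([HCO3⁻]/[CO3²⁻])
log₁₀(18.2) = +1.260
pH = 9.03 − (+1.260) = 7.77

pH = 7.77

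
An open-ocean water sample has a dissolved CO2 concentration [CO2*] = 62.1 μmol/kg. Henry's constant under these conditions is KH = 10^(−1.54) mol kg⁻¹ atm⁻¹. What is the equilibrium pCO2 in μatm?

pCO2 = 2150 μatm

KH = 10^(−1.54) = 2.884×10^-2 mol kg⁻¹ atm⁻¹
pCO2 = [CO2*]/KH = 62.1×10^-6 / 2.884×10^-2 = 2.15×10^-3 atm = 2150 μatm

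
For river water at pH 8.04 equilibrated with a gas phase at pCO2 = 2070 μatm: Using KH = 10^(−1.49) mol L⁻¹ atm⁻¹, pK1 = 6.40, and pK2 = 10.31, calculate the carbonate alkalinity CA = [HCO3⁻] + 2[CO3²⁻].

[CO2*] = KH · pCO2 = 10^(−1.49) × 2070×10^-6 = 6.698×10^-5 mol/L
α₀ = 1/(1 + K1/[H⁺] + K1K2/[H⁺]²) = 1/(1 + 10^+1.64 + 10^-0.63) = 0.02228
DIC = [CO2*]/α₀ = 6.698×10^-5 / 0.02228 = 3.007 mmol/L
CA = (α₁ + 2α₂)·DIC = (0.9725 + 2×0.005223) × 3.007 = 2.96 mmol/L

CA = 2.96 mmol/L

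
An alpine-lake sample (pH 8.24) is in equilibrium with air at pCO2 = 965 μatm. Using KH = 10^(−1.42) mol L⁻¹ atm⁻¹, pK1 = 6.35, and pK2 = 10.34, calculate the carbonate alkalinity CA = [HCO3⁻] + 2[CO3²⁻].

[CO2*] = KH · pCO2 = 10^(−1.42) × 965×10^-6 = 3.669×10^-5 mol/L
α₀ = 1/(1 + K1/[H⁺] + K1K2/[H⁺]²) = 1/(1 + 10^+1.89 + 10^-0.21) = 0.01262
DIC = [CO2*]/α₀ = 3.669×10^-5 / 0.01262 = 2.907 mmol/L
CA = (α₁ + 2α₂)·DIC = (0.9796 + 2×0.007781) × 2.907 = 2.89 mmol/L

CA = 2.89 mmol/L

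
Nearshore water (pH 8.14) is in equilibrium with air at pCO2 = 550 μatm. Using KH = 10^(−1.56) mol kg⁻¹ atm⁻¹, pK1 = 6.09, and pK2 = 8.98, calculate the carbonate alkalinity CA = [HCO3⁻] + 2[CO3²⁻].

[CO2*] = KH · pCO2 = 10^(−1.56) × 550×10^-6 = 1.515×10^-5 mol/kg
α₀ = 1/(1 + K1/[H⁺] + K1K2/[H⁺]²) = 1/(1 + 10^+2.05 + 10^+1.21) = 0.007727
DIC = [CO2*]/α₀ = 1.515×10^-5 / 0.007727 = 1.960 mmol/kg
CA = (α₁ + 2α₂)·DIC = (0.8670 + 2×0.1253) × 1.960 = 2.19 mmol/kg

CA = 2.19 mmol/kg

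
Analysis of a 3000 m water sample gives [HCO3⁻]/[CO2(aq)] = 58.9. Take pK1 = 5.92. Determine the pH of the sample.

pH = 7.69

From K1 = [H⁺][HCO3⁻]/[CO2(aq)]:  pH = pK1 + log₁₀([HCO3⁻]/[CO2(aq)])
log₁₀(58.9) = +1.770
pH = 5.92 + (+1.770) = 7.69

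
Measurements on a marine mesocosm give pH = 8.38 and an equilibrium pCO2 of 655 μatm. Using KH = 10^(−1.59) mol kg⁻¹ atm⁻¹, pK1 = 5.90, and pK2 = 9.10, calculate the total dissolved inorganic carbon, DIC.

[CO2*] = KH · pCO2 = 10^(−1.59) × 655×10^-6 = 1.684×10^-5 mol/kg
α₀ = 1/(1 + K1/[H⁺] + K1K2/[H⁺]²) = 1/(1 + 10^+2.48 + 10^+1.76) = 0.002774
DIC = [CO2*]/α₀ = 1.684×10^-5 / 0.002774 = 6.07 mmol/kg

DIC = 6.07 mmol/kg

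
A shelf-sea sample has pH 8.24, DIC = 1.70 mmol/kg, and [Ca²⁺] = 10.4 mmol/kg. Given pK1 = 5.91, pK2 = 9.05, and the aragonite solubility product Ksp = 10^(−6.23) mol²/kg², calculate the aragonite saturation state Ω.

Ω = 4.01

α₂ = 1 / (1 + [H⁺]/K2 + [H⁺]²/(K1K2)) = 1 / (1 + 10^+0.81 + 10^-1.52)
   = 1 / (1 + 6.4565 + 0.030200) = 1/7.4867 = 0.1336
[CO3²⁻] = α₂ × DIC = 0.1336 × 1.70 = 0.2271 mmol/kg
Ksp = 10^(−6.23) = 5.888×10^-7
Ω = [Ca²⁺][CO3²⁻]/Ksp = (10.4×10^-3)(2.271×10^-4) / 5.888×10^-7 = 4.01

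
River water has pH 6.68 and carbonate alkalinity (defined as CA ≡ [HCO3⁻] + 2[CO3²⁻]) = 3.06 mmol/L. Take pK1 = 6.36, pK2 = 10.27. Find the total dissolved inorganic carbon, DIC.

DIC = 4.52 mmol/L

CA = [HCO3⁻] + 2[CO3²⁻] = (α₁ + 2α₂)·DIC
At pH 6.68: [H⁺]/K1 = 10^-0.32 = 0.47863, K2/[H⁺] = 10^-3.59 = 0.00025704
α₁ = 1/(1 + 0.47863 + 0.00025704) = 1/1.4789 = 0.6762; α₂ = α₁·K2/[H⁺] = 0.0001738
α₁ + 2α₂ = 0.6765
DIC = CA / (α₁ + 2α₂) = 3.06 / 0.6765 = 4.52 mmol/L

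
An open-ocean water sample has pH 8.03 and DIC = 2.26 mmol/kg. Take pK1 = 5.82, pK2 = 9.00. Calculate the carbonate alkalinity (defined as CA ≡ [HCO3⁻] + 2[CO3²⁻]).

CA = 2.46 mmol/kg

CA = [HCO3⁻] + 2[CO3²⁻] = (α₁ + 2α₂)·DIC
At pH 8.03: [H⁺]/K1 = 10^-2.21 = 0.0061660, K2/[H⁺] = 10^-0.97 = 0.10715
α₁ = 1/(1 + 0.0061660 + 0.10715) = 1/1.1133 = 0.8982; α₂ = α₁·K2/[H⁺] = 0.09625
α₁ + 2α₂ = 1.0907
CA = 1.0907 × 2.26 = 2.46 mmol/kg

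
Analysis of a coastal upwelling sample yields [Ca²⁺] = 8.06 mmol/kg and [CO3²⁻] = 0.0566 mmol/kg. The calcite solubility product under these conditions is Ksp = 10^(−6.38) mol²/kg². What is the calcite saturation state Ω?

Ω = 1.09

Ksp = 10^(−6.38) = 4.169×10^-7
Ω = [Ca²⁺][CO3²⁻]/Ksp = (8.06×10^-3)(0.0566×10^-3) / 4.169×10^-7 = 1.09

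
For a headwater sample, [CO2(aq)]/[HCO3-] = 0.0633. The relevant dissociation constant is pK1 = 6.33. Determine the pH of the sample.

pH = 7.53

From K1 = [H⁺][HCO3-]/[CO2(aq)]:  pH = pK1 − log₁₀([CO2(aq)]/[HCO3-])
log₁₀(0.0633) = -1.199
pH = 6.33 − (-1.199) = 7.53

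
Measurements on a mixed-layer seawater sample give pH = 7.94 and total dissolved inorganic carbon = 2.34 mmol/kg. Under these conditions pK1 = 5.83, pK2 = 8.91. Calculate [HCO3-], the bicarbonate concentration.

α₁ = 1 / (1 + [H⁺]/K1 + K2/[H⁺]) = 1 / (1 + 10^-2.11 + 10^-0.97)
   = 1 / (1 + 0.0077625 + 0.10715) = 1/1.1149 = 0.8969
[HCO3⁻] = α₁ × DIC = 0.8969 × 2.34 = 2.10 mmol/kg

[HCO3⁻] = 2.10 mmol/kg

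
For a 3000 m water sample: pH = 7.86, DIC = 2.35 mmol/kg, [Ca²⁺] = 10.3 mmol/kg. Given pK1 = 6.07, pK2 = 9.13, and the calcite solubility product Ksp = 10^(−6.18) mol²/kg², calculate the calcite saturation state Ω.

Ω = 1.84

α₂ = 1 / (1 + [H⁺]/K2 + [H⁺]²/(K1K2)) = 1 / (1 + 10^+1.27 + 10^-0.52)
   = 1 / (1 + 18.621 + 0.30200) = 1/19.923 = 0.05019
[CO3²⁻] = α₂ × DIC = 0.05019 × 2.35 = 0.1180 mmol/kg
Ksp = 10^(−6.18) = 6.607×10^-7
Ω = [Ca²⁺][CO3²⁻]/Ksp = (10.3×10^-3)(1.180×10^-4) / 6.607×10^-7 = 1.84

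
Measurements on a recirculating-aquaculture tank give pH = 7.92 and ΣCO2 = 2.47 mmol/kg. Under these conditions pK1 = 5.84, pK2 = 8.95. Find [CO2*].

α₀ = 1 / (1 + K1/[H⁺] + K1K2/[H⁺]²) = 1 / (1 + 10^+2.08 + 10^+1.05)
   = 1 / (1 + 120.23 + 11.220) = 1/132.45 = 0.007550
[CO2*] = α₀ × DIC = 0.007550 × 2.47 = 0.0186 mmol/kg = 18.6 μmol/kg

[CO2*] = 18.6 μmol/kg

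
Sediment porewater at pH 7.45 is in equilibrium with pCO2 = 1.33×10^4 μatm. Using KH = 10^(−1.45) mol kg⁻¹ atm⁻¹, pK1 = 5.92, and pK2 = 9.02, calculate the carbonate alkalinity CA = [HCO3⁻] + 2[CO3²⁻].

[CO2*] = KH · pCO2 = 10^(−1.45) × 1.33×10^4×10^-6 = 4.719×10^-4 mol/kg
α₀ = 1/(1 + K1/[H⁺] + K1K2/[H⁺]²) = 1/(1 + 10^+1.53 + 10^-0.04) = 0.02794
DIC = [CO2*]/α₀ = 4.719×10^-4 / 0.02794 = 16.89 mmol/kg
CA = (α₁ + 2α₂)·DIC = (0.9466 + 2×0.02548) × 16.89 = 16.9 mmol/kg

CA = 16.9 mmol/kg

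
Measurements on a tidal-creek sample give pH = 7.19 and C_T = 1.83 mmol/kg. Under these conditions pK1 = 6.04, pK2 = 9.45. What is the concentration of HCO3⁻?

α₁ = 1 / (1 + [H⁺]/K1 + K2/[H⁺]) = 1 / (1 + 10^-1.15 + 10^-2.26)
   = 1 / (1 + 0.070795 + 0.0054954) = 1/1.0763 = 0.9291
[HCO3⁻] = α₁ × DIC = 0.9291 × 1.83 = 1.70 mmol/kg

[HCO3⁻] = 1.70 mmol/kg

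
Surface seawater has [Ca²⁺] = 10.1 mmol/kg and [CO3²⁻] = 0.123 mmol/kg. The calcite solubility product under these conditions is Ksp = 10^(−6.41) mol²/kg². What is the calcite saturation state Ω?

Ω = 3.19

Ksp = 10^(−6.41) = 3.890×10^-7
Ω = [Ca²⁺][CO3²⁻]/Ksp = (10.1×10^-3)(0.123×10^-3) / 3.890×10^-7 = 3.19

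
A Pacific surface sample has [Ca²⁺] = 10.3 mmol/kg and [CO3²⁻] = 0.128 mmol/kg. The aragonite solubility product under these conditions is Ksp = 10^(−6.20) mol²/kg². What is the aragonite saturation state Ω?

Ksp = 10^(−6.20) = 6.310×10^-7
Ω = [Ca²⁺][CO3²⁻]/Ksp = (10.3×10^-3)(0.128×10^-3) / 6.310×10^-7 = 2.09

Ω = 2.09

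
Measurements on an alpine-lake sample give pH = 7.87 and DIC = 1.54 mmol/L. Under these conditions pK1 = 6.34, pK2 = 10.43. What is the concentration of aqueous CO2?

α₀ = 1 / (1 + K1/[H⁺] + K1K2/[H⁺]²) = 1 / (1 + 10^+1.53 + 10^-1.03)
   = 1 / (1 + 33.884 + 0.093325) = 1/34.978 = 0.02859
[CO2*] = α₀ × DIC = 0.02859 × 1.54 = 0.0440 mmol/L

[CO2*] = 0.0440 mmol/L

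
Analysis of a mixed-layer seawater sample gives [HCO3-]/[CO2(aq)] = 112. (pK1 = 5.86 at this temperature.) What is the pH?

From K1 = [H⁺][HCO3-]/[CO2(aq)]:  pH = pK1 + log₁₀([HCO3-]/[CO2(aq)])
log₁₀(112) = +2.049
pH = 5.86 + (+2.049) = 7.91

pH = 7.91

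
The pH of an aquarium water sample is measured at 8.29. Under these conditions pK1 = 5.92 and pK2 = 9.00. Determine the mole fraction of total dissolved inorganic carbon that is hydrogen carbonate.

α₁ = 0.834

α₁ = 1 / (1 + [H⁺]/K1 + K2/[H⁺]) = 1 / (1 + 10^-2.37 + 10^-0.71)
   = 1 / (1 + 0.0042658 + 0.19498) = 1/1.1993 = 0.8339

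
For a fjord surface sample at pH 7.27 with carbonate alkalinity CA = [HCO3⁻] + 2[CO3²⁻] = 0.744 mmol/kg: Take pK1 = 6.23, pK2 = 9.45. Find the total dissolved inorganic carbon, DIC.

CA = [HCO3⁻] + 2[CO3²⁻] = (α₁ + 2α₂)·DIC
At pH 7.27: [H⁺]/K1 = 10^-1.04 = 0.091201, K2/[H⁺] = 10^-2.18 = 0.0066069
α₁ = 1/(1 + 0.091201 + 0.0066069) = 1/1.0978 = 0.9109; α₂ = α₁·K2/[H⁺] = 0.006018
α₁ + 2α₂ = 0.9229
DIC = CA / (α₁ + 2α₂) = 0.744 / 0.9229 = 0.806 mmol/kg

DIC = 0.806 mmol/kg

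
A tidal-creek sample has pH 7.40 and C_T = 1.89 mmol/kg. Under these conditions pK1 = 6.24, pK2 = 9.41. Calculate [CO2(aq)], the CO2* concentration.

α₀ = 1 / (1 + K1/[H⁺] + K1K2/[H⁺]²) = 1 / (1 + 10^+1.16 + 10^-0.85)
   = 1 / (1 + 14.454 + 0.14125) = 1/15.596 = 0.06412
[CO2*] = α₀ × DIC = 0.06412 × 1.89 = 0.121 mmol/kg

[CO2*] = 0.121 mmol/kg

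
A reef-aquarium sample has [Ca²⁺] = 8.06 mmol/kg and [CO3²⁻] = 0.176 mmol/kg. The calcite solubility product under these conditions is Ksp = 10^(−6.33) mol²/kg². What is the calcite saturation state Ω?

Ksp = 10^(−6.33) = 4.677×10^-7
Ω = [Ca²⁺][CO3²⁻]/Ksp = (8.06×10^-3)(0.176×10^-3) / 4.677×10^-7 = 3.03

Ω = 3.03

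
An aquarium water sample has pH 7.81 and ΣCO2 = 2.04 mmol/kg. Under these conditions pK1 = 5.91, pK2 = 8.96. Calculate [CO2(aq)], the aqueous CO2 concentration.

[CO2*] = 0.0237 mmol/kg

α₀ = 1 / (1 + K1/[H⁺] + K1K2/[H⁺]²) = 1 / (1 + 10^+1.90 + 10^+0.75)
   = 1 / (1 + 79.433 + 5.6234) = 1/86.056 = 0.01162
[CO2*] = α₀ × DIC = 0.01162 × 2.04 = 0.0237 mmol/kg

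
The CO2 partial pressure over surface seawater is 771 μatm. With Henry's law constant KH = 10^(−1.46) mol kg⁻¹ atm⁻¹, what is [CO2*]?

KH = 10^(−1.46) = 3.467×10^-2 mol kg⁻¹ atm⁻¹
[CO2*] = KH · pCO2 = 3.467×10^-2 × 771×10^-6 atm = 2.67×10^-5 mol/kg

[CO2*] = 26.7 μmol/kg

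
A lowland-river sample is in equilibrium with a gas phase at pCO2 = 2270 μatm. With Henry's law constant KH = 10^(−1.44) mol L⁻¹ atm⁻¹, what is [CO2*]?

KH = 10^(−1.44) = 3.631×10^-2 mol L⁻¹ atm⁻¹
[CO2*] = KH · pCO2 = 3.631×10^-2 × 2270×10^-6 atm = 8.24×10^-5 mol/L

[CO2*] = 82.4 μmol/L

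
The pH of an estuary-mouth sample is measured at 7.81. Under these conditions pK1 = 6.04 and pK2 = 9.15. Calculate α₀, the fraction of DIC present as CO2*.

α₀ = 0.0160

α₀ = 1 / (1 + K1/[H⁺] + K1K2/[H⁺]²) = 1 / (1 + 10^+1.77 + 10^+0.43)
   = 1 / (1 + 58.884 + 2.6915) = 1/62.576 = 0.01598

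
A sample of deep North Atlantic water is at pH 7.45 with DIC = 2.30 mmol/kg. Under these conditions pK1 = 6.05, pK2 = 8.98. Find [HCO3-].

α₁ = 1 / (1 + [H⁺]/K1 + K2/[H⁺]) = 1 / (1 + 10^-1.40 + 10^-1.53)
   = 1 / (1 + 0.039811 + 0.029512) = 1/1.0693 = 0.9352
[HCO3⁻] = α₁ × DIC = 0.9352 × 2.30 = 2.15 mmol/kg

[HCO3⁻] = 2.15 mmol/kg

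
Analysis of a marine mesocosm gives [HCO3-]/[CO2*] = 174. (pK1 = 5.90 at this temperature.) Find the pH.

From K1 = [H⁺][HCO3-]/[CO2*]:  pH = pK1 + log₁₀([HCO3-]/[CO2*])
log₁₀(174) = +2.241
pH = 5.90 + (+2.241) = 8.14

pH = 8.14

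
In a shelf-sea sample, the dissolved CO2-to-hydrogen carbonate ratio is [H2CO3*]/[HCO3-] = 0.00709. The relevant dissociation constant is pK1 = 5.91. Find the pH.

From K1 = [H⁺][HCO3-]/[H2CO3*]:  pH = pK1 − log₁₀([H2CO3*]/[HCO3-])
log₁₀(0.00709) = -2.149
pH = 5.91 − (-2.149) = 8.06

pH = 8.06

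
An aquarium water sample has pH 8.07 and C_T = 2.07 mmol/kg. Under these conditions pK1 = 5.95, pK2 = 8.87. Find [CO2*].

α₀ = 1 / (1 + K1/[H⁺] + K1K2/[H⁺]²) = 1 / (1 + 10^+2.12 + 10^+1.32)
   = 1 / (1 + 131.83 + 20.893) = 1/153.72 = 0.006505
[CO2*] = α₀ × DIC = 0.006505 × 2.07 = 0.0135 mmol/kg = 13.5 μmol/kg

[CO2*] = 13.5 μmol/kg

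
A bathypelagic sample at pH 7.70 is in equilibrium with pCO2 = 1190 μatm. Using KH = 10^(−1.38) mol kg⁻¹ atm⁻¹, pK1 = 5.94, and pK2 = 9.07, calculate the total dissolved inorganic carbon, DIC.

[CO2*] = KH · pCO2 = 10^(−1.38) × 1190×10^-6 = 4.961×10^-5 mol/kg
α₀ = 1/(1 + K1/[H⁺] + K1K2/[H⁺]²) = 1/(1 + 10^+1.76 + 10^+0.39) = 0.01639
DIC = [CO2*]/α₀ = 4.961×10^-5 / 0.01639 = 3.03 mmol/kg

DIC = 3.03 mmol/kg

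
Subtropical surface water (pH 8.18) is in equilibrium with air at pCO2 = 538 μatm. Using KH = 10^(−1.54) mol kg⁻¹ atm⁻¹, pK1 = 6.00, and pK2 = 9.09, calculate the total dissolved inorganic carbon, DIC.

[CO2*] = KH · pCO2 = 10^(−1.54) × 538×10^-6 = 1.552×10^-5 mol/kg
α₀ = 1/(1 + K1/[H⁺] + K1K2/[H⁺]²) = 1/(1 + 10^+2.18 + 10^+1.27) = 0.005849
DIC = [CO2*]/α₀ = 1.552×10^-5 / 0.005849 = 2.65 mmol/kg

DIC = 2.65 mmol/kg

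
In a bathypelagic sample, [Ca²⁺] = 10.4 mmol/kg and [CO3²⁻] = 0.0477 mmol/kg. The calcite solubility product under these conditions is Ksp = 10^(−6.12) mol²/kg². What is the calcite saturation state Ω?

Ksp = 10^(−6.12) = 7.586×10^-7
Ω = [Ca²⁺][CO3²⁻]/Ksp = (10.4×10^-3)(0.0477×10^-3) / 7.586×10^-7 = 0.654

Ω = 0.654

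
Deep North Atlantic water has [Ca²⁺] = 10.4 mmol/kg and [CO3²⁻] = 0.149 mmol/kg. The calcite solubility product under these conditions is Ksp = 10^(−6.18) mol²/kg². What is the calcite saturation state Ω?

Ω = 2.35

Ksp = 10^(−6.18) = 6.607×10^-7
Ω = [Ca²⁺][CO3²⁻]/Ksp = (10.4×10^-3)(0.149×10^-3) / 6.607×10^-7 = 2.35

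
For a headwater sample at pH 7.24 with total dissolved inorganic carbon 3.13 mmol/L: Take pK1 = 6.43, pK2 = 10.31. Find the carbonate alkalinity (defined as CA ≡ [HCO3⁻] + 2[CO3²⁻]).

CA = 2.71 mmol/L

CA = [HCO3⁻] + 2[CO3²⁻] = (α₁ + 2α₂)·DIC
At pH 7.24: [H⁺]/K1 = 10^-0.81 = 0.15488, K2/[H⁺] = 10^-3.07 = 0.00085114
α₁ = 1/(1 + 0.15488 + 0.00085114) = 1/1.1557 = 0.8653; α₂ = α₁·K2/[H⁺] = 0.0007364
α₁ + 2α₂ = 0.8667
CA = 0.8667 × 3.13 = 2.71 mmol/L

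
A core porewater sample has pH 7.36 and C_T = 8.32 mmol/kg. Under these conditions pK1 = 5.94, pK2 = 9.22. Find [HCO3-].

[HCO3⁻] = 7.91 mmol/kg

α₁ = 1 / (1 + [H⁺]/K1 + K2/[H⁺]) = 1 / (1 + 10^-1.42 + 10^-1.86)
   = 1 / (1 + 0.038019 + 0.013804) = 1/1.0518 = 0.9507
[HCO3⁻] = α₁ × DIC = 0.9507 × 8.32 = 7.91 mmol/kg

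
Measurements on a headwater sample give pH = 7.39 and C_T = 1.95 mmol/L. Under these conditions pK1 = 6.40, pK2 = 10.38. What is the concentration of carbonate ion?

α₂ = 1 / (1 + [H⁺]/K2 + [H⁺]²/(K1K2)) = 1 / (1 + 10^+2.99 + 10^+2.00)
   = 1 / (1 + 977.24 + 100.00) = 1/1078.2 = 0.0009274
[CO3²⁻] = α₂ × DIC = 0.0009274 × 1.95 = 0.00181 mmol/L = 1.81 μmol/L

[CO3²⁻] = 1.81 μmol/L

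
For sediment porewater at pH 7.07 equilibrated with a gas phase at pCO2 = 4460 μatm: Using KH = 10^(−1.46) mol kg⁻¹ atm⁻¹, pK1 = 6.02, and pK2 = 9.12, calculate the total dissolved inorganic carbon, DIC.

[CO2*] = KH · pCO2 = 10^(−1.46) × 4460×10^-6 = 1.546×10^-4 mol/kg
α₀ = 1/(1 + K1/[H⁺] + K1K2/[H⁺]²) = 1/(1 + 10^+1.05 + 10^-1.00) = 0.08117
DIC = [CO2*]/α₀ = 1.546×10^-4 / 0.08117 = 1.91 mmol/kg

DIC = 1.91 mmol/kg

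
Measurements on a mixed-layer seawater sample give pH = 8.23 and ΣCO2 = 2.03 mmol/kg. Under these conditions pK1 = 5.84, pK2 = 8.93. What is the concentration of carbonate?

[CO3²⁻] = 0.337 mmol/kg

α₂ = 1 / (1 + [H⁺]/K2 + [H⁺]²/(K1K2)) = 1 / (1 + 10^+0.70 + 10^-1.69)
   = 1 / (1 + 5.0119 + 0.020417) = 1/6.0323 = 0.1658
[CO3²⁻] = α₂ × DIC = 0.1658 × 2.03 = 0.337 mmol/kg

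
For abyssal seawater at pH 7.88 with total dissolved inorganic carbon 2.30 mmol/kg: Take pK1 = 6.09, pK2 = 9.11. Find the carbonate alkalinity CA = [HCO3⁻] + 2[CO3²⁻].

CA = [HCO3⁻] + 2[CO3²⁻] = (α₁ + 2α₂)·DIC
At pH 7.88: [H⁺]/K1 = 10^-1.79 = 0.016218, K2/[H⁺] = 10^-1.23 = 0.058884
α₁ = 1/(1 + 0.016218 + 0.058884) = 1/1.0751 = 0.9301; α₂ = α₁·K2/[H⁺] = 0.05477
α₁ + 2α₂ = 1.0397
CA = 1.0397 × 2.30 = 2.39 mmol/kg

CA = 2.39 mmol/kg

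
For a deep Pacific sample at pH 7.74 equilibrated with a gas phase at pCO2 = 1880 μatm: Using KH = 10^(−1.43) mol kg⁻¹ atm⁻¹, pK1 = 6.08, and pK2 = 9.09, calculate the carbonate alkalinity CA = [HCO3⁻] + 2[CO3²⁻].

[CO2*] = KH · pCO2 = 10^(−1.43) × 1880×10^-6 = 6.985×10^-5 mol/kg
α₀ = 1/(1 + K1/[H⁺] + K1K2/[H⁺]²) = 1/(1 + 10^+1.66 + 10^+0.31) = 0.02051
DIC = [CO2*]/α₀ = 6.985×10^-5 / 0.02051 = 3.405 mmol/kg
CA = (α₁ + 2α₂)·DIC = (0.9376 + 2×0.04188) × 3.405 = 3.48 mmol/kg

CA = 3.48 mmol/kg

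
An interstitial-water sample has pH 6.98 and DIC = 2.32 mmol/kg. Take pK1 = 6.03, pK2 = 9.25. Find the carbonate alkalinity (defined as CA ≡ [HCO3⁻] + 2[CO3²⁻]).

CA = 2.10 mmol/kg

CA = [HCO3⁻] + 2[CO3²⁻] = (α₁ + 2α₂)·DIC
At pH 6.98: [H⁺]/K1 = 10^-0.95 = 0.11220, K2/[H⁺] = 10^-2.27 = 0.0053703
α₁ = 1/(1 + 0.11220 + 0.0053703) = 1/1.1176 = 0.8948; α₂ = α₁·K2/[H⁺] = 0.004805
α₁ + 2α₂ = 0.9044
CA = 0.9044 × 2.32 = 2.10 mmol/kg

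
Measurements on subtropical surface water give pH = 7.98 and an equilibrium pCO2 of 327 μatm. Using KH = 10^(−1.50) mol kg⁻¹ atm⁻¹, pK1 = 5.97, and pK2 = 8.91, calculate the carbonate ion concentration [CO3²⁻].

[CO3²⁻] = 0.124 mmol/kg

[CO2*] = KH · pCO2 = 10^(−1.50) × 327×10^-6 = 1.034×10^-5 mol/kg
α₀ = 1/(1 + K1/[H⁺] + K1K2/[H⁺]²) = 1/(1 + 10^+2.01 + 10^+1.08) = 0.008669
DIC = [CO2*]/α₀ = 1.034×10^-5 / 0.008669 = 1.193 mmol/kg
[CO3²⁻] = α₂·DIC; α₂ = 0.1042, so [CO3²⁻] = 0.1042 × 1.193 = 0.124 mmol/kg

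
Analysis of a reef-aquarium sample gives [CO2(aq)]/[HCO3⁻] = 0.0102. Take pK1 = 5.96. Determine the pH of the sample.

From K1 = [H⁺][HCO3⁻]/[CO2(aq)]:  pH = pK1 − log₁₀([CO2(aq)]/[HCO3⁻])
log₁₀(0.0102) = -1.991
pH = 5.96 − (-1.991) = 7.95

pH = 7.95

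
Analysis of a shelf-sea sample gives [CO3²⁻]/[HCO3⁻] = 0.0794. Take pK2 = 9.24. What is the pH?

pH = 8.14

From K2 = [H⁺][CO3²⁻]/[HCO3⁻]:  pH = pK2 + log₁₀([CO3²⁻]/[HCO3⁻])
log₁₀(0.0794) = -1.100
pH = 9.24 + (-1.100) = 8.14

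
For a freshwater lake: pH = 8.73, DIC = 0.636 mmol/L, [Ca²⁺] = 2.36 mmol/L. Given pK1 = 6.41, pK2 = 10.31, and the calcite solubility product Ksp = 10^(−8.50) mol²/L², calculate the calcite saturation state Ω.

Ω = 12.1

α₂ = 1 / (1 + [H⁺]/K2 + [H⁺]²/(K1K2)) = 1 / (1 + 10^+1.58 + 10^-0.74)
   = 1 / (1 + 38.019 + 0.18197) = 1/39.201 = 0.02551
[CO3²⁻] = α₂ × DIC = 0.02551 × 0.636 = 0.01622 mmol/L = 16.22 μmol/L
Ksp = 10^(−8.50) = 3.162×10^-9
Ω = [Ca²⁺][CO3²⁻]/Ksp = (2.36×10^-3)(1.622×10^-5) / 3.162×10^-9 = 12.1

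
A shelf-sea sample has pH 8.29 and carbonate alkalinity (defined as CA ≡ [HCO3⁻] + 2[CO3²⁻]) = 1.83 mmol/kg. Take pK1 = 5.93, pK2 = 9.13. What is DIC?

DIC = 1.63 mmol/kg

CA = [HCO3⁻] + 2[CO3²⁻] = (α₁ + 2α₂)·DIC
At pH 8.29: [H⁺]/K1 = 10^-2.36 = 0.0043652, K2/[H⁺] = 10^-0.84 = 0.14454
α₁ = 1/(1 + 0.0043652 + 0.14454) = 1/1.1489 = 0.8704; α₂ = α₁·K2/[H⁺] = 0.1258
α₁ + 2α₂ = 1.1220
DIC = CA / (α₁ + 2α₂) = 1.83 / 1.1220 = 1.63 mmol/kg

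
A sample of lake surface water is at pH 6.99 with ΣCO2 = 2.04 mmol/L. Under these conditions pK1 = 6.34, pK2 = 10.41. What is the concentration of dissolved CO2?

α₀ = 1 / (1 + K1/[H⁺] + K1K2/[H⁺]²) = 1 / (1 + 10^+0.65 + 10^-2.77)
   = 1 / (1 + 4.4668 + 0.0016982) = 1/5.4685 = 0.1829
[CO2*] = α₀ × DIC = 0.1829 × 2.04 = 0.373 mmol/L

[CO2*] = 0.373 mmol/L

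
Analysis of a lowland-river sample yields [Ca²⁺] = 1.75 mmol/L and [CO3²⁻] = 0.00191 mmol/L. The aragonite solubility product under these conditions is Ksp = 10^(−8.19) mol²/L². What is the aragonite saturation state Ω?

Ksp = 10^(−8.19) = 6.457×10^-9
Ω = [Ca²⁺][CO3²⁻]/Ksp = (1.75×10^-3)(0.00191×10^-3) / 6.457×10^-9 = 0.518

Ω = 0.518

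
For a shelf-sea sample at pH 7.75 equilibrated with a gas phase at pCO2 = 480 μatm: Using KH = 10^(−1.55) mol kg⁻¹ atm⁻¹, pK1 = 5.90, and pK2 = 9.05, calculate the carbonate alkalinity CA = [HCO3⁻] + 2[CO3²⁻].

CA = 1.05 mmol/kg

[CO2*] = KH · pCO2 = 10^(−1.55) × 480×10^-6 = 1.353×10^-5 mol/kg
α₀ = 1/(1 + K1/[H⁺] + K1K2/[H⁺]²) = 1/(1 + 10^+1.85 + 10^+0.55) = 0.01327
DIC = [CO2*]/α₀ = 1.353×10^-5 / 0.01327 = 1.019 mmol/kg
CA = (α₁ + 2α₂)·DIC = (0.9396 + 2×0.04709) × 1.019 = 1.05 mmol/kg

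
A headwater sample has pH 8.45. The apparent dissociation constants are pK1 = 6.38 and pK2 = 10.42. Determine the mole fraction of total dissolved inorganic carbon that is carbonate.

α₂ = 0.0105

α₂ = 1 / (1 + [H⁺]/K2 + [H⁺]²/(K1K2)) = 1 / (1 + 10^+1.97 + 10^-0.10)
   = 1 / (1 + 93.325 + 0.79433) = 1/95.120 = 0.01051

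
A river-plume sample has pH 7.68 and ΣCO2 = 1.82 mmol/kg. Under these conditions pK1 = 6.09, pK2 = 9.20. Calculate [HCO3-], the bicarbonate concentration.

α₁ = 1 / (1 + [H⁺]/K1 + K2/[H⁺]) = 1 / (1 + 10^-1.59 + 10^-1.52)
   = 1 / (1 + 0.025704 + 0.030200) = 1/1.0559 = 0.9471
[HCO3⁻] = α₁ × DIC = 0.9471 × 1.82 = 1.72 mmol/kg

[HCO3⁻] = 1.72 mmol/kg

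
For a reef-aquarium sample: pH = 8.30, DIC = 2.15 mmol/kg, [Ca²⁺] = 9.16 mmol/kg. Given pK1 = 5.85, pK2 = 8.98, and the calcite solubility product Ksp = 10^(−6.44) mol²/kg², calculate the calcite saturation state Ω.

Ω = 9.35

α₂ = 1 / (1 + [H⁺]/K2 + [H⁺]²/(K1K2)) = 1 / (1 + 10^+0.68 + 10^-1.77)
   = 1 / (1 + 4.7863 + 0.016982) = 1/5.8033 = 0.1723
[CO3²⁻] = α₂ × DIC = 0.1723 × 2.15 = 0.3705 mmol/kg
Ksp = 10^(−6.44) = 3.631×10^-7
Ω = [Ca²⁺][CO3²⁻]/Ksp = (9.16×10^-3)(3.705×10^-4) / 3.631×10^-7 = 9.35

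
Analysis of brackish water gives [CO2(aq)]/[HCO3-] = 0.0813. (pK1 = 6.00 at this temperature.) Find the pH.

From K1 = [H⁺][HCO3-]/[CO2(aq)]:  pH = pK1 − log₁₀([CO2(aq)]/[HCO3-])
log₁₀(0.0813) = -1.090
pH = 6.00 − (-1.090) = 7.09

pH = 7.09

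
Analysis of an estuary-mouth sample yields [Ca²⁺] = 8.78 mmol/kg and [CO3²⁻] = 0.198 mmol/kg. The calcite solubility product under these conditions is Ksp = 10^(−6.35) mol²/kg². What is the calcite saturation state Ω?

Ksp = 10^(−6.35) = 4.467×10^-7
Ω = [Ca²⁺][CO3²⁻]/Ksp = (8.78×10^-3)(0.198×10^-3) / 4.467×10^-7 = 3.89

Ω = 3.89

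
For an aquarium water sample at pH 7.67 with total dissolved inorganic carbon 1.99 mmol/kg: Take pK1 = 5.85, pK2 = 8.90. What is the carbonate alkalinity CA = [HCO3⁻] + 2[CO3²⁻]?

CA = 2.07 mmol/kg

CA = [HCO3⁻] + 2[CO3²⁻] = (α₁ + 2α₂)·DIC
At pH 7.67: [H⁺]/K1 = 10^-1.82 = 0.015136, K2/[H⁺] = 10^-1.23 = 0.058884
α₁ = 1/(1 + 0.015136 + 0.058884) = 1/1.0740 = 0.9311; α₂ = α₁·K2/[H⁺] = 0.05483
α₁ + 2α₂ = 1.0407
CA = 1.0407 × 1.99 = 2.07 mmol/kg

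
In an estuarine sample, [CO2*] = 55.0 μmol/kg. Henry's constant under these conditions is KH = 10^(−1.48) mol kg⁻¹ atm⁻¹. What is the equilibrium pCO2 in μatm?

KH = 10^(−1.48) = 3.311×10^-2 mol kg⁻¹ atm⁻¹
pCO2 = [CO2*]/KH = 55.0×10^-6 / 3.311×10^-2 = 1.66×10^-3 atm = 1660 μatm

pCO2 = 1660 μatm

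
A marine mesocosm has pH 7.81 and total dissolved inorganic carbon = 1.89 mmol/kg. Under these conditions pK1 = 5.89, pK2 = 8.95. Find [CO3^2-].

α₂ = 1 / (1 + [H⁺]/K2 + [H⁺]²/(K1K2)) = 1 / (1 + 10^+1.14 + 10^-0.78)
   = 1 / (1 + 13.804 + 0.16596) = 1/14.970 = 0.06680
[CO3²⁻] = α₂ × DIC = 0.06680 × 1.89 = 0.126 mmol/kg

[CO3²⁻] = 0.126 mmol/kg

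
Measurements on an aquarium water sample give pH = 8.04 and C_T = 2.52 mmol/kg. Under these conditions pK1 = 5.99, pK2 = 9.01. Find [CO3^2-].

[CO3²⁻] = 0.242 mmol/kg

α₂ = 1 / (1 + [H⁺]/K2 + [H⁺]²/(K1K2)) = 1 / (1 + 10^+0.97 + 10^-1.08)
   = 1 / (1 + 9.3325 + 0.083176) = 1/10.416 = 0.09601
[CO3²⁻] = α₂ × DIC = 0.09601 × 2.52 = 0.242 mmol/kg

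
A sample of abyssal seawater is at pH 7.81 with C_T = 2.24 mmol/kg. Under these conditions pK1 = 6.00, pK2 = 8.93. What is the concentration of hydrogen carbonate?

[HCO3⁻] = 2.05 mmol/kg

α₁ = 1 / (1 + [H⁺]/K1 + K2/[H⁺]) = 1 / (1 + 10^-1.81 + 10^-1.12)
   = 1 / (1 + 0.015488 + 0.075858) = 1/1.0913 = 0.9163
[HCO3⁻] = α₁ × DIC = 0.9163 × 2.24 = 2.05 mmol/kg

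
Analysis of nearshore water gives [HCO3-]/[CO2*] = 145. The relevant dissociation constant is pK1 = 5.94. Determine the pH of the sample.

From K1 = [H⁺][HCO3-]/[CO2*]:  pH = pK1 + log₁₀([HCO3-]/[CO2*])
log₁₀(145) = +2.161
pH = 5.94 + (+2.161) = 8.10

pH = 8.10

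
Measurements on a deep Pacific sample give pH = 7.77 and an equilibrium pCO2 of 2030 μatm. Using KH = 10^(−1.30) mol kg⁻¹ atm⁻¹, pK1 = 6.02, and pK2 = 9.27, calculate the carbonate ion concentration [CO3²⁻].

[CO3²⁻] = 0.181 mmol/kg

[CO2*] = KH · pCO2 = 10^(−1.30) × 2030×10^-6 = 1.017×10^-4 mol/kg
α₀ = 1/(1 + K1/[H⁺] + K1K2/[H⁺]²) = 1/(1 + 10^+1.75 + 10^+0.25) = 0.01695
DIC = [CO2*]/α₀ = 1.017×10^-4 / 0.01695 = 6.004 mmol/kg
[CO3²⁻] = α₂·DIC; α₂ = 0.03013, so [CO3²⁻] = 0.03013 × 6.004 = 0.181 mmol/kg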